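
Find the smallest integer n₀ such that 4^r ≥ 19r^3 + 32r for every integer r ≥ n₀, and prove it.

n₀ = 7

At r = 6: 4096 < 4296, so the inequality fails and n₀ ≥ 7. We prove 4^r ≥ 19r^3 + 32r for all r ≥ 7.
Base case (r = 7): 4^r = 16384 and 19r^3 + 32r = 6741, so 16384 ≥ 6741.
Suppose the result is true for r = j, so 4^j ≥ 19j^3 + 32j.
Then 4^(j + 1) = 4·(4^j) ≥ 4·(19j^3 + 32j).
Also, for j ≥ 7 we have 4·(19j^3 + 32j) ≥ 19(j+1)^3 + 32(j+1), since 4·(19j^3 + 32j) − (19(j+1)^3 + 32(j+1)) = 57j^3 - 57j^2 + 39j - 51, which is nonnegative for all j ≥ 7.
Combining, 4^(j + 1) ≥ 19(j+1)^3 + 32(j+1).
This completes the induction.
Hence the smallest such n₀ is 7.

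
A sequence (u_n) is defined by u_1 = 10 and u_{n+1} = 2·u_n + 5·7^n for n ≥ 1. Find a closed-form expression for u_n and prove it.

Computing the first terms: u_1 = 10, u_2 = 55, u_3 = 355. This suggests u_n = 3·2^(n - 1) + 7^n.
When n = 1: the formula gives 10 = 10 = u_1.
Inductive step: suppose the statement holds for some m ≥ 1, so u_m = 3·2^(m - 1) + 7^m.
Then u_{m+1} = 2·u_m + 5·7^m = 2·(3·2^(m - 1) + 7^m) + 5·7^m = 3·2^m + 7^(m + 1) = 3·2^((m+1) - 1) + 7^(m+1),
which is the claimed formula at n = m+1.
By the principle of mathematical induction, the result holds for all n ≥ 1.

u_n = 3·2^(n - 1) + 7^n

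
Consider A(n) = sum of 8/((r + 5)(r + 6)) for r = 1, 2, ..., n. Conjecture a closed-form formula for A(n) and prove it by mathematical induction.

We claim A(n) = 4n/(3(n + 6)) for all n ≥ 1.
Base case (n = 1): A(1) = 4/21, and the closed form gives 4/21. They agree.
Suppose the result is true for n = r, so A(r) = 4r/(3(r + 6)).
Then A(r+1) = A(r) + (8/((r + 6)(r + 7))) = (4r/(3(r + 6))) + (8/((r + 6)(r + 7))).
Simplifying, A(r+1) = 4(r + 1)/(3(r + 7)) = 4(r+1)/(3((r+1) + 6)),
which is the closed form with n = r+1.
Hence, by induction on n, the claim holds for every n ≥ 1.

A(n) = 4n/(3(n + 6))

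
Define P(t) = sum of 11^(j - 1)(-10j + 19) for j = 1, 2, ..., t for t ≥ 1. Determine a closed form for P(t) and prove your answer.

We claim P(t) = 11^t(-t + 2) - 2 for all t ≥ 1.
Base step (t = 1): P(1) = 9, and the closed form gives 9. They agree.
For the inductive step, assume it holds for an arbitrary j ≥ 1, so P(j) = 11^j(-j + 2) - 2.
Then P(j+1) = P(j) + (11^j(-10j + 9)) = (11^j(-j + 2) - 2) + (11^j(-10j + 9)).
Simplifying, P(j+1) = -11^(j + 1)j + 11^(j + 1) - 2 = 11^(j+1)(-(j+1) + 2) - 2,
which is the closed form with t = j+1.
By the principle of mathematical induction, the result holds for all t ≥ 1.

P(t) = 11^t(-t + 2) - 2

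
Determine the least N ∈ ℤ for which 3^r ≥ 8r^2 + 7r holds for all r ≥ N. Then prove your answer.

N = 5

At r = 4: 81 < 156, so the inequality fails and N ≥ 5. We prove 3^r ≥ 8r^2 + 7r for all r ≥ 5.
For the base case r = 5: 3^r = 243 and 8r^2 + 7r = 235, so 243 ≥ 235.
Inductive step: assume the claim holds for r = i, so 3^i ≥ 8i^2 + 7i.
Then 3^(i + 1) = 3·(3^i) ≥ 3·(8i^2 + 7i).
Also, for i ≥ 5 we have 3·(8i^2 + 7i) ≥ 8(i+1)^2 + 7(i+1), since 3·(8i^2 + 7i) − (8(i+1)^2 + 7(i+1)) = 16i^2 - 2i - 15, which is nonnegative for all i ≥ 5.
Combining, 3^(i + 1) ≥ 8(i+1)^2 + 7(i+1).
Hence, by induction on r, the claim holds for every r ≥ 5.
Hence the smallest such N is 5.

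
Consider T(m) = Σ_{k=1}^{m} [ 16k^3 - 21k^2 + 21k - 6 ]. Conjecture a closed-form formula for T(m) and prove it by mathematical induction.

T(m) = m(4m + 1)(m^2 + 1)

We claim T(m) = m(4m + 1)(m^2 + 1) for all m ≥ 1.
Base case (m = 1): T(1) = 10, and the closed form gives 10. They agree.
Inductive step: suppose the statement holds for some k ≥ 1, so T(k) = k(4k^3 + k^2 + 4k + 1).
Then T(k+1) = T(k) + (16k^3 + 27k^2 + 27k + 10) = (k(4k^3 + k^2 + 4k + 1)) + (16k^3 + 27k^2 + 27k + 10).
Simplifying, T(k+1) = (k + 1)(4k + 5)(k^2 + 2k + 2) = (k+1)(4(k+1) + 1)((k+1)^2 + 1),
which is the closed form with m = k+1.
By induction, the statement is established for all m ≥ 1.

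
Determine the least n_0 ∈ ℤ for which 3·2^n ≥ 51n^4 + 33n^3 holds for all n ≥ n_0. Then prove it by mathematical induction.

n_0 = 22

At n = 21: 6291456 < 10224144, so the inequality fails and n_0 ≥ 22. We prove 3·2^n ≥ 51n^4 + 33n^3 for all n ≥ 22.
When n = 22: 3·2^n = 12582912 and 51n^4 + 33n^3 = 12298440, so 12582912 ≥ 12298440.
For the inductive step, assume it holds for an arbitrary p ≥ 22, so 3·2^p ≥ 51p^4 + 33p^3.
Then 3·2^(p + 1) = 2·(3·2^p) ≥ 2·(51p^4 + 33p^3).
Also, for p ≥ 22 we have 2·(51p^4 + 33p^3) ≥ 51(p+1)^4 + 33(p+1)^3, since 2·(51p^4 + 33p^3) − (51(p+1)^4 + 33(p+1)^3) = 51p^4 - 171p^3 - 405p^2 - 303p - 84, which is nonnegative for all p ≥ 22.
Combining, 3·2^(p + 1) ≥ 51(p+1)^4 + 33(p+1)^3.
Hence, by induction on n, the claim holds for every n ≥ 22.
Hence the smallest such n_0 is 22.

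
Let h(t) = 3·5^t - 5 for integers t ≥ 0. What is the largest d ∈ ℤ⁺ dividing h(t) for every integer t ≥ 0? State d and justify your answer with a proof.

d = 2

Computing the first values: h(0) = -2 and h(1) = 10; gcd(-2, 10) = 2, so d ≤ 2.
We prove 2 | 3·5^t - 5 for all t ≥ 0 by induction on t.
For the base case t = 0: h(0) = -2 = 2·(-1), so 2 | h(0).
For the inductive step, assume it holds for an arbitrary j ≥ 0, i.e. 2 | h(j). Then
h(j+1) = 3·5^(j+1) - 5 = 5·(3·5^j - 5) + 20 = 5·h(j) + 20. The first term is divisible by 2 by the inductive hypothesis, and 20 is divisible by 2. Hence 2 | h(j+1).
By induction, the statement is established for all t ≥ 0.
Therefore the largest such d is 2.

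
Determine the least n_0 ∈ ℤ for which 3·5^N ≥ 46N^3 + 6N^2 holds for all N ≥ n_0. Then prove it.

At N = 4: 1875 < 3040, so the inequality fails and n_0 ≥ 5. We prove 3·5^N ≥ 46N^3 + 6N^2 for all N ≥ 5.
Base step (N = 5): 3·5^N = 9375 and 46N^3 + 6N^2 = 5900, so 9375 ≥ 5900.
Inductive step: suppose the statement holds for some p ≥ 5, so 3·5^p ≥ 46p^3 + 6p^2.
Then 3·5^(p + 1) = 5·(3·5^p) ≥ 5·(46p^3 + 6p^2).
Also, for p ≥ 5 we have 5·(46p^3 + 6p^2) ≥ 46(p+1)^3 + 6(p+1)^2, since 5·(46p^3 + 6p^2) − (46(p+1)^3 + 6(p+1)^2) = 184p^3 - 114p^2 - 150p - 52, which is nonnegative for all p ≥ 5.
Combining, 3·5^(p + 1) ≥ 46(p+1)^3 + 6(p+1)^2.
By the principle of mathematical induction, the result holds for all N ≥ 5.
Hence the smallest such n_0 is 5.

n_0 = 5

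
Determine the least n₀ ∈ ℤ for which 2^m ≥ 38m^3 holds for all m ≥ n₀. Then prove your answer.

n₀ = 18

At m = 17: 131072 < 186694, so the inequality fails and n₀ ≥ 18. We prove 2^m ≥ 38m^3 for all m ≥ 18.
Base step (m = 18): 2^m = 262144 and 38m^3 = 221616, so 262144 ≥ 221616.
Inductive step: suppose the statement holds for some p ≥ 18, so 2^p ≥ 38p^3.
Then 2^(p + 1) = 2·(2^p) ≥ 2·(38p^3).
Also, for p ≥ 18 we have 2·(38p^3) ≥ 38(p+1)^3, since 2 ≥ (1 + 1/p)^3 for all p ≥ 18.
Combining, 2^(p + 1) ≥ 38(p+1)^3.
By the principle of mathematical induction, the result holds for all m ≥ 18.
Hence the smallest such n₀ is 18.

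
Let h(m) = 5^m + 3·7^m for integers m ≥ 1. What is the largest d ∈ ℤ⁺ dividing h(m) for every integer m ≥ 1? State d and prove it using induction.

d = 2

Computing the first values: h(1) = 26 and h(2) = 172; gcd(26, 172) = 2, so d ≤ 2.
We prove 2 | 5^m + 3·7^m for all m ≥ 1 by induction on m.
When m = 1: h(1) = 26 = 2·(13), so 2 | h(1).
Inductive step: assume the claim holds for m = j, i.e. 2 | h(j). Then
h(j+1) − 7·h(j) = (5^(j+1) + 3·7^(j+1)) − 7·(5^j + 3·7^j) = (1)·5^j·(5 − 7) = (-2)·5^j. Since 2 | h(j) by the inductive hypothesis, 2 | 7·h(j); and 2 | -2 since -2 = 2·-1. Therefore 2 | h(j+1).
This completes the induction.
Therefore the largest such d is 2.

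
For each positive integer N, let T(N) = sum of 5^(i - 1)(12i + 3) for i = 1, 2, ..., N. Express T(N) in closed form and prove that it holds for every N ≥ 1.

T(N) = 3·5^N·N

We claim T(N) = 3·5^N·N for all N ≥ 1.
Base case (N = 1): T(1) = 15, and the closed form gives 15. They agree.
Inductive step: suppose the statement holds for some i ≥ 1, so T(i) = 3·5^i·i.
Then T(i+1) = T(i) + (5^i(12i + 15)) = (3·5^i·i) + (5^i(12i + 15)).
Simplifying, T(i+1) = 15·5^i(i + 1) = 3·5^(i+1)·(i+1),
which is the closed form with N = i+1.
By induction, the statement is established for all N ≥ 1.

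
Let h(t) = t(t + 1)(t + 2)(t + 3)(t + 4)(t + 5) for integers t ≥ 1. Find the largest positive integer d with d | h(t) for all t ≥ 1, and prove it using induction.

Computing the first values: h(1) = 720 and h(2) = 5040; gcd(720, 5040) = 720, so d ≤ 720.
We prove 720 | t(t + 1)(t + 2)(t + 3)(t + 4)(t + 5) for all t ≥ 1 by induction on t.
Base case (t = 1): h(1) = 720 = 720·(1), so 720 | h(1).
Inductive step: assume the claim holds for t = p, i.e. 720 | h(p). Then
h(p+1) − h(p) = (p+1)·(p+2)·(p+3)·(p+4)·(p+5)·(p+6) − p·(p+1)·(p+2)·(p+3)·(p+4)·(p+5) = (p+1)·(p+2)·(p+3)·(p+4)·(p+5)·[(p+6) − p] = 6·(p+1)·(p+2)·(p+3)·(p+4)·(p+5). The product of 5 consecutive integers is divisible by (5)! = 120, so h(p+1) − h(p) is divisible by 6·120 = 720. By the inductive hypothesis 720 | h(p), hence 720 | h(p+1).
This completes the induction.
Therefore the largest such d is 720.

d = 720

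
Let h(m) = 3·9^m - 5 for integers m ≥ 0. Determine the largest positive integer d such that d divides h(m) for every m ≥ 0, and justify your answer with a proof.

Computing the first values: h(0) = -2 and h(1) = 22; gcd(-2, 22) = 2, so d ≤ 2.
We prove 2 | 3·9^m - 5 for all m ≥ 0 by induction on m.
Base step (m = 0): h(0) = -2 = 2·(-1), so 2 | h(0).
Inductive step: assume the claim holds for m = p, i.e. 2 | h(p). Then
h(p+1) = 3·9^(p+1) - 5 = 9·(3·9^p - 5) + 40 = 9·h(p) + 40. The first term is divisible by 2 by the inductive hypothesis, and 40 is divisible by 2. Hence 2 | h(p+1).
By induction, the statement is established for all m ≥ 0.
Therefore the largest such d is 2.

d = 2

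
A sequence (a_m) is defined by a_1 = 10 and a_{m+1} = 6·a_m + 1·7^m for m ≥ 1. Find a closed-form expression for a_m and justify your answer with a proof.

Computing the first terms: a_1 = 10, a_2 = 67, a_3 = 451. This suggests a_m = 3·6^(m - 1) + 7^m.
Base step (m = 1): the formula gives 10 = 10 = a_1.
For the inductive step, assume it holds for an arbitrary j ≥ 1, so a_j = 3·6^(j - 1) + 7^j.
Then a_{j+1} = 6·a_j + 1·7^j = 6·(3·6^(j - 1) + 7^j) + 1·7^j = 3·6^j + 7^(j + 1) = 3·6^((j+1) - 1) + 7^(j+1),
which is the claimed formula at m = j+1.
By the principle of mathematical induction, the result holds for all m ≥ 1.

a_m = 3·6^(m - 1) + 7^m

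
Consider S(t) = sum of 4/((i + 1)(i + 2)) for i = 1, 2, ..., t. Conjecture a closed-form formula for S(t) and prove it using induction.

We claim S(t) = 2t/(t + 2) for all t ≥ 1.
For the base case t = 1: S(1) = 2/3, and the closed form gives 2/3. They agree.
For the inductive step, assume it holds for an arbitrary i ≥ 1, so S(i) = 2i/(i + 2).
Then S(i+1) = S(i) + (4/((i + 2)(i + 3))) = (2i/(i + 2)) + (4/((i + 2)(i + 3))).
Simplifying, S(i+1) = 2(i + 1)/(i + 3) = 2(i+1)/((i+1) + 2),
which is the closed form with t = i+1.
By the principle of mathematical induction, the result holds for all t ≥ 1.

S(t) = 2t/(t + 2)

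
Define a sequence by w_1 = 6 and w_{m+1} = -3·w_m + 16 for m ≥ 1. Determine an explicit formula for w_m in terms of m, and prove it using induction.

Computing the first terms: w_1 = 6, w_2 = -2, w_3 = 22. This suggests w_m = 2(-3)^(m - 1) + 4.
For the base case m = 1: the formula gives 6 = 6 = w_1.
Suppose the result is true for m = i, so w_i = 2(-3)^(i - 1) + 4.
Then w_{i+1} = -3·w_i + 16 = -3·(2(-3)^(i - 1) + 4) + 16 = 2(-3)^i + 4 = 2(-3)^((i+1) - 1) + 4,
which is the claimed formula at m = i+1.
By induction, the statement is established for all m ≥ 1.

w_m = 2(-3)^(m - 1) + 4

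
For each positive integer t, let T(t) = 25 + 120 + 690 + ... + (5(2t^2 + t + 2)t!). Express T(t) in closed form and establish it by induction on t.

T(t) = (10t + 5)(t + 1)! - 5

We claim T(t) = (10t + 5)(t + 1)! - 5 for all t ≥ 1.
For the base case t = 1: T(1) = 25, and the closed form gives 25. They agree.
Inductive step: suppose the statement holds for some p ≥ 1, so T(p) = (10p + 5)(p + 1)! - 5.
Then T(p+1) = T(p) + (5(2p^2 + 5p + 5)(p + 1)!) = ((10p + 5)(p + 1)! - 5) + (5(2p^2 + 5p + 5)(p + 1)!).
Simplifying, T(p+1) = (10(p+1) + 5)((p+1) + 1)! - 5,
which is the closed form with t = p+1.
This completes the induction.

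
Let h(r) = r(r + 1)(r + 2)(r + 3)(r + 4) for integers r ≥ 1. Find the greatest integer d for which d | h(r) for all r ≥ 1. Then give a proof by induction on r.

d = 120

Computing the first values: h(1) = 120 and h(2) = 720; gcd(120, 720) = 120, so d ≤ 120.
We prove 120 | r(r + 1)(r + 2)(r + 3)(r + 4) for all r ≥ 1 by induction on r.
Base step (r = 1): h(1) = 120 = 120·(1), so 120 | h(1).
Inductive step: suppose the statement holds for some p ≥ 1, i.e. 120 | h(p). Then
h(p+1) − h(p) = (p+1)·(p+2)·(p+3)·(p+4)·(p+5) − p·(p+1)·(p+2)·(p+3)·(p+4) = (p+1)·(p+2)·(p+3)·(p+4)·[(p+5) − p] = 5·(p+1)·(p+2)·(p+3)·(p+4). The product of 4 consecutive integers is divisible by (4)! = 24, so h(p+1) − h(p) is divisible by 5·24 = 120. By the inductive hypothesis 120 | h(p), hence 120 | h(p+1).
By induction, the statement is established for all r ≥ 1.
Therefore the largest such d is 120.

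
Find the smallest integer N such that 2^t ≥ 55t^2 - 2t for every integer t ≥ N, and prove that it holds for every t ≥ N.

N = 14

At t = 13: 8192 < 9269, so the inequality fails and N ≥ 14. We prove 2^t ≥ 55t^2 - 2t for all t ≥ 14.
When t = 14: 2^t = 16384 and 55t^2 - 2t = 10752, so 16384 ≥ 10752.
Inductive step: suppose the statement holds for some m ≥ 14, so 2^m ≥ 55m^2 - 2m.
Then 2^(m + 1) = 2·(2^m) ≥ 2·(55m^2 - 2m).
Also, for m ≥ 14 we have 2·(55m^2 - 2m) ≥ 55(m+1)^2 - 2(m+1), since 2·(55m^2 - 2m) − (55(m+1)^2 - 2(m+1)) = 55m^2 - 112m - 53, which is nonnegative for all m ≥ 14.
Combining, 2^(m + 1) ≥ 55(m+1)^2 - 2(m+1).
By the principle of mathematical induction, the result holds for all t ≥ 14.
Hence the smallest such N is 14.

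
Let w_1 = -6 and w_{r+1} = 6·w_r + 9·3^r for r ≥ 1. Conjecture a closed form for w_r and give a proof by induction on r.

w_r = -3^(r + 1) + 3·6^(r - 1)

Computing the first terms: w_1 = -6, w_2 = -9, w_3 = 27. This suggests w_r = -3^(r + 1) + 3·6^(r - 1).
When r = 1: the formula gives -6 = -6 = w_1.
For the inductive step, assume it holds for an arbitrary i ≥ 1, so w_i = -3^(i + 1) + 3·6^(i - 1).
Then w_{i+1} = 6·w_i + 9·3^i = 6·(-3^(i + 1) + 3·6^(i - 1)) + 9·3^i = -3^(i + 2) + 3·6^i = -3^((i+1) + 1) + 3·6^((i+1) - 1),
which is the claimed formula at r = i+1.
Hence, by induction on r, the claim holds for every r ≥ 1.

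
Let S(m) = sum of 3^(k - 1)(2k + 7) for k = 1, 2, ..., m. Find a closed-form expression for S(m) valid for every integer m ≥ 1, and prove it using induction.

S(m) = 3^m(m + 3) - 3

We claim S(m) = 3^m(m + 3) - 3 for all m ≥ 1.
When m = 1: S(1) = 9, and the closed form gives 9. They agree.
Inductive step: suppose the statement holds for some k ≥ 1, so S(k) = 3^k(k + 3) - 3.
Then S(k+1) = S(k) + (3^k(2k + 9)) = (3^k(k + 3) - 3) + (3^k(2k + 9)).
Simplifying, S(k+1) = 3·3^k·k + 12·3^k - 3 = 3^(k+1)((k+1) + 3) - 3,
which is the closed form with m = k+1.
Hence, by induction on m, the claim holds for every m ≥ 1.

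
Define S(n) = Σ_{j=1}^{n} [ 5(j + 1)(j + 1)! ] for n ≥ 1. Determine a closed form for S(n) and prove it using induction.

We claim S(n) = 5(n + 2)! - 10 for all n ≥ 1.
Base step (n = 1): S(1) = 20, and the closed form gives 20. They agree.
For the inductive step, assume it holds for an arbitrary j ≥ 1, so S(j) = 5(j + 2)! - 10.
Then S(j+1) = S(j) + (5(j + 2)(j + 2)!) = (5(j + 2)! - 10) + (5(j + 2)(j + 2)!).
Simplifying, S(j+1) = 5((j+1) + 2)! - 10,
which is the closed form with n = j+1.
Hence, by induction on n, the claim holds for every n ≥ 1.

S(n) = 5(n + 2)! - 10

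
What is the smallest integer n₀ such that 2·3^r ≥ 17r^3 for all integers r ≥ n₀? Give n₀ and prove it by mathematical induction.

At r = 7: 4374 < 5831, so the inequality fails and n₀ ≥ 8. We prove 2·3^r ≥ 17r^3 for all r ≥ 8.
When r = 8: 2·3^r = 13122 and 17r^3 = 8704, so 13122 ≥ 8704.
Inductive step: assume the claim holds for r = i, so 2·3^i ≥ 17i^3.
Then 2·3^(i + 1) = 3·(2·3^i) ≥ 3·(17i^3).
Also, for i ≥ 8 we have 3·(17i^3) ≥ 17(i+1)^3, since 3 ≥ (1 + 1/i)^3 for all i ≥ 8.
Combining, 2·3^(i + 1) ≥ 17(i+1)^3.
By induction, the statement is established for all r ≥ 8.
Hence the smallest such n₀ is 8.

n₀ = 8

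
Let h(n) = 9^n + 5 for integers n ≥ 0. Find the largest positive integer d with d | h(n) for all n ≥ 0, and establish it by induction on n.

Computing the first values: h(0) = 6 and h(1) = 14; gcd(6, 14) = 2, so d ≤ 2.
We prove 2 | 9^n + 5 for all n ≥ 0 by induction on n.
For the base case n = 0: h(0) = 6 = 2·(3), so 2 | h(0).
Inductive step: suppose the statement holds for some p ≥ 0, i.e. 2 | h(p). Then
h(p+1) = 9^(p+1) + 5 = 9·(9^p + 5) - 40 = 9·h(p) - 40. The first term is divisible by 2 by the inductive hypothesis, and -40 is divisible by 2. Hence 2 | h(p+1).
Hence, by induction on n, the claim holds for every n ≥ 0.
Therefore the largest such d is 2.

d = 2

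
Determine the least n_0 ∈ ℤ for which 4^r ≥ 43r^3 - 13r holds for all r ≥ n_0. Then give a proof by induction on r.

At r = 6: 4096 < 9210, so the inequality fails and n_0 ≥ 7. We prove 4^r ≥ 43r^3 - 13r for all r ≥ 7.
When r = 7: 4^r = 16384 and 43r^3 - 13r = 14658, so 16384 ≥ 14658.
For the inductive step, assume it holds for an arbitrary j ≥ 7, so 4^j ≥ 43j^3 - 13j.
Then 4^(j + 1) = 4·(4^j) ≥ 4·(43j^3 - 13j).
Also, for j ≥ 7 we have 4·(43j^3 - 13j) ≥ 43(j+1)^3 - 13(j+1), since 4·(43j^3 - 13j) − (43(j+1)^3 - 13(j+1)) = 129j^3 - 129j^2 - 168j - 30, which is nonnegative for all j ≥ 7.
Combining, 4^(j + 1) ≥ 43(j+1)^3 - 13(j+1).
Hence, by induction on r, the claim holds for every r ≥ 7.
Hence the smallest such n_0 is 7.

n_0 = 7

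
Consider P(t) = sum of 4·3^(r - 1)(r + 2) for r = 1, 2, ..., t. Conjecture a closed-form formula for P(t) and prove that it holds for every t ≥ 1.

We claim P(t) = 3^t(2t + 3) - 3 for all t ≥ 1.
Base step (t = 1): P(1) = 12, and the closed form gives 12. They agree.
For the inductive step, assume it holds for an arbitrary r ≥ 1, so P(r) = 3^r(2r + 3) - 3.
Then P(r+1) = P(r) + (4·3^r(r + 3)) = (3^r(2r + 3) - 3) + (4·3^r(r + 3)).
Simplifying, P(r+1) = 6·3^r·r + 15·3^r - 3 = 3^(r+1)(2(r+1) + 3) - 3,
which is the closed form with t = r+1.
Hence, by induction on t, the claim holds for every t ≥ 1.

P(t) = 3^t(2t + 3) - 3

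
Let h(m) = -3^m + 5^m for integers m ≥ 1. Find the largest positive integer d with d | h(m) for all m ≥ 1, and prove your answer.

Computing the first values: h(1) = 2 and h(2) = 16; gcd(2, 16) = 2, so d ≤ 2.
We prove 2 | -3^m + 5^m for all m ≥ 1 by induction on m.
When m = 1: h(1) = 2 = 2·(1), so 2 | h(1).
Suppose the result is true for m = p, i.e. 2 | h(p). Then
5^{p+1} − 3^{p+1} = 5·5^p − 3·3^p = 5·(5^p − 3^p) + (2)·3^p. The first term is divisible by 2 by the inductive hypothesis, and the second term (2)·3^p is divisible by 2 since 2 | 2. Hence 2 | h(p+1).
By induction, the statement is established for all m ≥ 1.
Therefore the largest such d is 2.

d = 2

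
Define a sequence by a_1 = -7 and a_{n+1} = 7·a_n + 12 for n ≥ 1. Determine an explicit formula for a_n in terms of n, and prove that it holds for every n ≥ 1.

a_n = -5·7^(n - 1) - 2

Computing the first terms: a_1 = -7, a_2 = -37, a_3 = -247. This suggests a_n = -5·7^(n - 1) - 2.
For the base case n = 1: the formula gives -7 = -7 = a_1.
For the inductive step, assume it holds for an arbitrary p ≥ 1, so a_p = -5·7^(p - 1) - 2.
Then a_{p+1} = 7·a_p + 12 = 7·(-5·7^(p - 1) - 2) + 12 = -5·7^p - 2 = -5·7^((p+1) - 1) - 2,
which is the claimed formula at n = p+1.
This completes the induction.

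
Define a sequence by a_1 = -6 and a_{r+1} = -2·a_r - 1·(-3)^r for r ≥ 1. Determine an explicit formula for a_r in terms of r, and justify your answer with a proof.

Computing the first terms: a_1 = -6, a_2 = 15, a_3 = -39. This suggests a_r = -3(-2)^(r - 1) + (-3)^r.
When r = 1: the formula gives -6 = -6 = a_1.
Suppose the result is true for r = j, so a_j = -3(-2)^(j - 1) + (-3)^j.
Then a_{j+1} = -2·a_j - 1·(-3)^j = -2·(-3(-2)^(j - 1) + (-3)^j) - 1·(-3)^j = -3(-2)^j + (-3)^(j + 1) = -3(-2)^((j+1) - 1) + (-3)^(j+1),
which is the claimed formula at r = j+1.
Hence, by induction on r, the claim holds for every r ≥ 1.

a_r = -3(-2)^(r - 1) + (-3)^r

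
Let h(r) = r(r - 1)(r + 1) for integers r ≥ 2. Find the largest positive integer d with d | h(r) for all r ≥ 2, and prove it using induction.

Computing the first values: h(2) = 6 and h(3) = 24; gcd(6, 24) = 6, so d ≤ 6.
We prove 6 | r(r - 1)(r + 1) for all r ≥ 2 by induction on r.
Base case (r = 2): h(2) = 6 = 6·(1), so 6 | h(2).
Inductive step: suppose the statement holds for some m ≥ 2, i.e. 6 | h(m). Then
h(m+1) − h(m) = m·(m+1)·(m+2) − (m-1)·m·(m+1) = m·(m+1)·[(m+2) − (m-1)] = 3·m·(m+1). The product of 2 consecutive integers is divisible by (2)! = 2, so h(m+1) − h(m) is divisible by 3·2 = 6. By the inductive hypothesis 6 | h(m), hence 6 | h(m+1).
By the principle of mathematical induction, the result holds for all r ≥ 2.
Therefore the largest such d is 6.

d = 6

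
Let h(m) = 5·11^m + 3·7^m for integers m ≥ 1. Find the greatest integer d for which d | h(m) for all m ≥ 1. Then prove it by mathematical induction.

Computing the first values: h(1) = 76 and h(2) = 752; gcd(76, 752) = 4, so d ≤ 4.
We prove 4 | 5·11^m + 3·7^m for all m ≥ 1 by induction on m.
Base case (m = 1): h(1) = 76 = 4·(19), so 4 | h(1).
Suppose the result is true for m = i, i.e. 4 | h(i). Then
h(i+1) − 11·h(i) = (5·11^(i+1) + 3·7^(i+1)) − 11·(5·11^i + 3·7^i) = (3)·7^i·(7 − 11) = (-12)·7^i. Since 4 | h(i) by the inductive hypothesis, 4 | 11·h(i); and 4 | -12 since -12 = 4·-3. Therefore 4 | h(i+1).
This completes the induction.
Therefore the largest such d is 4.

d = 4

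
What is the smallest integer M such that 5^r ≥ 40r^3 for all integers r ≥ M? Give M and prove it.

At r = 5: 3125 < 5000, so the inequality fails and M ≥ 6. We prove 5^r ≥ 40r^3 for all r ≥ 6.
For the base case r = 6: 5^r = 15625 and 40r^3 = 8640, so 15625 ≥ 8640.
Suppose the result is true for r = m, so 5^m ≥ 40m^3.
Then 5^(m + 1) = 5·(5^m) ≥ 5·(40m^3).
Also, for m ≥ 6 we have 5·(40m^3) ≥ 40(m+1)^3, since 5 ≥ (1 + 1/m)^3 for all m ≥ 6.
Combining, 5^(m + 1) ≥ 40(m+1)^3.
By induction, the statement is established for all r ≥ 6.
Hence the smallest such M is 6.

M = 6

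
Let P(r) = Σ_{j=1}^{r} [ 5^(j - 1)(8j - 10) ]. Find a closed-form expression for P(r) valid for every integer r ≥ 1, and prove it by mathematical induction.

P(r) = 5^r(2r - 3) + 3

We claim P(r) = 5^r(2r - 3) + 3 for all r ≥ 1.
When r = 1: P(1) = -2, and the closed form gives -2. They agree.
For the inductive step, assume it holds for an arbitrary j ≥ 1, so P(j) = 5^j(2j - 3) + 3.
Then P(j+1) = P(j) + (5^j(8j - 2)) = (5^j(2j - 3) + 3) + (5^j(8j - 2)).
Simplifying, P(j+1) = 10·5^j·j - 5·5^j + 3 = 5^(j+1)(2(j+1) - 3) + 3,
which is the closed form with r = j+1.
This completes the induction.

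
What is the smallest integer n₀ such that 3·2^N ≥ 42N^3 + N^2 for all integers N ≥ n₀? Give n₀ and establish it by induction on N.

n₀ = 16

At N = 15: 98304 < 141975, so the inequality fails and n₀ ≥ 16. We prove 3·2^N ≥ 42N^3 + N^2 for all N ≥ 16.
Base case (N = 16): 3·2^N = 196608 and 42N^3 + N^2 = 172288, so 196608 ≥ 172288.
Suppose the result is true for N = k, so 3·2^k ≥ 42k^3 + k^2.
Then 3·2^(k + 1) = 2·(3·2^k) ≥ 2·(42k^3 + k^2).
Also, for k ≥ 16 we have 2·(42k^3 + k^2) ≥ 42(k+1)^3 + (k+1)^2, since 2·(42k^3 + k^2) − (42(k+1)^3 + (k+1)^2) = 42k^3 - 125k^2 - 128k - 43, which is nonnegative for all k ≥ 16.
Combining, 3·2^(k + 1) ≥ 42(k+1)^3 + (k+1)^2.
Hence, by induction on N, the claim holds for every N ≥ 16.
Hence the smallest such n₀ is 16.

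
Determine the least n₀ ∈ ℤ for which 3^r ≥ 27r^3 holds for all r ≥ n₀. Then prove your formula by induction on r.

At r = 8: 6561 < 13824, so the inequality fails and n₀ ≥ 9. We prove 3^r ≥ 27r^3 for all r ≥ 9.
For the base case r = 9: 3^r = 19683 and 27r^3 = 19683, so 19683 ≥ 19683.
Suppose the result is true for r = i, so 3^i ≥ 27i^3.
Then 3^(i + 1) = 3·(3^i) ≥ 3·(27i^3).
Also, for i ≥ 9 we have 3·(27i^3) ≥ 27(i+1)^3, since 3 ≥ (1 + 1/i)^3 for all i ≥ 9.
Combining, 3^(i + 1) ≥ 27(i+1)^3.
This completes the induction.
Hence the smallest such n₀ is 9.

n₀ = 9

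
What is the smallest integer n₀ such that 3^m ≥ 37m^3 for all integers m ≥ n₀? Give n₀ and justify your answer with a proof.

n₀ = 10

At m = 9: 19683 < 26973, so the inequality fails and n₀ ≥ 10. We prove 3^m ≥ 37m^3 for all m ≥ 10.
Base case (m = 10): 3^m = 59049 and 37m^3 = 37000, so 59049 ≥ 37000.
Inductive step: assume the claim holds for m = k, so 3^k ≥ 37k^3.
Then 3^(k + 1) = 3·(3^k) ≥ 3·(37k^3).
Also, for k ≥ 10 we have 3·(37k^3) ≥ 37(k+1)^3, since 3 ≥ (1 + 1/k)^3 for all k ≥ 10.
Combining, 3^(k + 1) ≥ 37(k+1)^3.
By the principle of mathematical induction, the result holds for all m ≥ 10.
Hence the smallest such n₀ is 10.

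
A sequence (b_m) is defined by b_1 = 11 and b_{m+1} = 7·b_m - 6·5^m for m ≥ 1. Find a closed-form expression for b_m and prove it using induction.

b_m = 3·5^m - 4·7^(m - 1)

Computing the first terms: b_1 = 11, b_2 = 47, b_3 = 179. This suggests b_m = 3·5^m - 4·7^(m - 1).
For the base case m = 1: the formula gives 11 = 11 = b_1.
Suppose the result is true for m = k, so b_k = 3·5^k - 4·7^(k - 1).
Then b_{k+1} = 7·b_k - 6·5^k = 7·(3·5^k - 4·7^(k - 1)) - 6·5^k = 3·5^(k + 1) - 4·7^k = 3·5^(k+1) - 4·7^((k+1) - 1),
which is the claimed formula at m = k+1.
This completes the induction.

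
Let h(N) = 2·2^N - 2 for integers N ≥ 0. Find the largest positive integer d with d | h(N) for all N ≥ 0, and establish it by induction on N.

Computing the first values: h(0) = 0 and h(1) = 2; gcd(0, 2) = 2, so d ≤ 2.
We prove 2 | 2·2^N - 2 for all N ≥ 0 by induction on N.
When N = 0: h(0) = 0 = 2·(0), so 2 | h(0).
Suppose the result is true for N = k, i.e. 2 | h(k). Then
h(k+1) = 2·2^(k+1) - 2 = 2·(2·2^k - 2) + 2 = 2·h(k) + 2. The first term is divisible by 2 by the inductive hypothesis, and 2 is divisible by 2. Hence 2 | h(k+1).
By the principle of mathematical induction, the result holds for all N ≥ 0.
Therefore the largest such d is 2.

d = 2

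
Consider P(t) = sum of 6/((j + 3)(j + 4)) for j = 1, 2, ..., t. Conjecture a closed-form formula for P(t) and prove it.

We claim P(t) = 3t/(2(t + 4)) for all t ≥ 1.
When t = 1: P(1) = 3/10, and the closed form gives 3/10. They agree.
Inductive step: suppose the statement holds for some j ≥ 1, so P(j) = 3j/(2(j + 4)).
Then P(j+1) = P(j) + (6/((j + 4)(j + 5))) = (3j/(2(j + 4))) + (6/((j + 4)(j + 5))).
Simplifying, P(j+1) = 3(j + 1)/(2(j + 5)) = 3(j+1)/(2((j+1) + 4)),
which is the closed form with t = j+1.
By the principle of mathematical induction, the result holds for all t ≥ 1.

P(t) = 3t/(2(t + 4))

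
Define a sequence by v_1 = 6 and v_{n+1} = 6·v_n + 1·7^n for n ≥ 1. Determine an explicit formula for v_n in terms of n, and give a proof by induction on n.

v_n = -6^(n - 1) + 7^n

Computing the first terms: v_1 = 6, v_2 = 43, v_3 = 307. This suggests v_n = -6^(n - 1) + 7^n.
Base case (n = 1): the formula gives 6 = 6 = v_1.
Suppose the result is true for n = j, so v_j = -6^(j - 1) + 7^j.
Then v_{j+1} = 6·v_j + 1·7^j = 6·(-6^(j - 1) + 7^j) + 1·7^j = -6^j + 7^(j + 1) = -6^((j+1) - 1) + 7^(j+1),
which is the claimed formula at n = j+1.
Hence, by induction on n, the claim holds for every n ≥ 1.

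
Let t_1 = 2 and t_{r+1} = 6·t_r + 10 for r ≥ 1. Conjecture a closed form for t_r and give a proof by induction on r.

t_r = 4·6^(r - 1) - 2

Computing the first terms: t_1 = 2, t_2 = 22, t_3 = 142. This suggests t_r = 4·6^(r - 1) - 2.
Base case (r = 1): the formula gives 2 = 2 = t_1.
Inductive step: suppose the statement holds for some k ≥ 1, so t_k = 4·6^(k - 1) - 2.
Then t_{k+1} = 6·t_k + 10 = 6·(4·6^(k - 1) - 2) + 10 = 4·6^k - 2 = 4·6^((k+1) - 1) - 2,
which is the claimed formula at r = k+1.
By induction, the statement is established for all r ≥ 1.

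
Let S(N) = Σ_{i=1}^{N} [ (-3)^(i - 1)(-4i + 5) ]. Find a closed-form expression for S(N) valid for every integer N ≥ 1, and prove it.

We claim S(N) = (-3)^N(N - 1) + 1 for all N ≥ 1.
For the base case N = 1: S(1) = 1, and the closed form gives 1. They agree.
Inductive step: assume the claim holds for N = i, so S(i) = (-3)^i(i - 1) + 1.
Then S(i+1) = S(i) + ((-3)^i(-4i + 1)) = ((-3)^i(i - 1) + 1) + ((-3)^i(-4i + 1)).
Simplifying, S(i+1) = (-3)^(i + 1)i + 1 = (-3)^(i+1)((i+1) - 1) + 1,
which is the closed form with N = i+1.
By the principle of mathematical induction, the result holds for all N ≥ 1.

S(N) = (-3)^N(N - 1) + 1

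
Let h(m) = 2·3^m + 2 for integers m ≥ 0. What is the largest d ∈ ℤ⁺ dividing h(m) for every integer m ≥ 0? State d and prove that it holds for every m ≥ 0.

Computing the first values: h(0) = 4 and h(1) = 8; gcd(4, 8) = 4, so d ≤ 4.
We prove 4 | 2·3^m + 2 for all m ≥ 0 by induction on m.
Base step (m = 0): h(0) = 4 = 4·(1), so 4 | h(0).
For the inductive step, assume it holds for an arbitrary r ≥ 0, i.e. 4 | h(r). Then
h(r+1) = 2·3^(r+1) + 2 = 3·(2·3^r + 2) - 4 = 3·h(r) - 4. The first term is divisible by 4 by the inductive hypothesis, and -4 is divisible by 4. Hence 4 | h(r+1).
By induction, the statement is established for all m ≥ 0.
Therefore the largest such d is 4.

d = 4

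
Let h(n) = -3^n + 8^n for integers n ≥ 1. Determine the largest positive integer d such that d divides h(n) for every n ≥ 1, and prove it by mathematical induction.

Computing the first values: h(1) = 5 and h(2) = 55; gcd(5, 55) = 5, so d ≤ 5.
We prove 5 | -3^n + 8^n for all n ≥ 1 by induction on n.
For the base case n = 1: h(1) = 5 = 5·(1), so 5 | h(1).
Inductive step: suppose the statement holds for some p ≥ 1, i.e. 5 | h(p). Then
8^{p+1} − 3^{p+1} = 8·8^p − 3·3^p = 8·(8^p − 3^p) + (5)·3^p. The first term is divisible by 5 by the inductive hypothesis, and the second term (5)·3^p is divisible by 5 since 5 | 5. Hence 5 | h(p+1).
This completes the induction.
Therefore the largest such d is 5.

d = 5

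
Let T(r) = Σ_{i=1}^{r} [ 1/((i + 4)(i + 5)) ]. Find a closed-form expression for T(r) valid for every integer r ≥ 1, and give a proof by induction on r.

We claim T(r) = r/(5(r + 5)) for all r ≥ 1.
Base case (r = 1): T(1) = 1/30, and the closed form gives 1/30. They agree.
For the inductive step, assume it holds for an arbitrary i ≥ 1, so T(i) = i/(5(i + 5)).
Then T(i+1) = T(i) + (1/((i + 5)(i + 6))) = (i/(5(i + 5))) + (1/((i + 5)(i + 6))).
Simplifying, T(i+1) = (i + 1)/(5(i + 6)) = (i+1)/(5((i+1) + 5)),
which is the closed form with r = i+1.
Hence, by induction on r, the claim holds for every r ≥ 1.

T(r) = r/(5(r + 5))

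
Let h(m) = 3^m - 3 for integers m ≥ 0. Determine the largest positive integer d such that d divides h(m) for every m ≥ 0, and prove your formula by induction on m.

Computing the first values: h(0) = -2 and h(1) = 0; gcd(-2, 0) = 2, so d ≤ 2.
We prove 2 | 3^m - 3 for all m ≥ 0 by induction on m.
Base step (m = 0): h(0) = -2 = 2·(-1), so 2 | h(0).
Inductive step: suppose the statement holds for some j ≥ 0, i.e. 2 | h(j). Then
h(j+1) = 3^(j+1) - 3 = 3·(3^j - 3) + 6 = 3·h(j) + 6. The first term is divisible by 2 by the inductive hypothesis, and 6 is divisible by 2. Hence 2 | h(j+1).
By the principle of mathematical induction, the result holds for all m ≥ 0.
Therefore the largest such d is 2.

d = 2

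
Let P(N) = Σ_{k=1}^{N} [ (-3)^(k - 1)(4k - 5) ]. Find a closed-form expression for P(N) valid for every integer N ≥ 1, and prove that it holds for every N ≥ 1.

P(N) = (-3)^N(-N + 1) - 1

We claim P(N) = (-3)^N(-N + 1) - 1 for all N ≥ 1.
Base step (N = 1): P(1) = -1, and the closed form gives -1. They agree.
Inductive step: assume the claim holds for N = k, so P(k) = (-3)^k(-k + 1) - 1.
Then P(k+1) = P(k) + ((-3)^k(4k - 1)) = ((-3)^k(-k + 1) - 1) + ((-3)^k(4k - 1)).
Simplifying, P(k+1) = 3(-3)^k·k - 1 = (-3)^(k+1)(-(k+1) + 1) - 1,
which is the closed form with N = k+1.
Hence, by induction on N, the claim holds for every N ≥ 1.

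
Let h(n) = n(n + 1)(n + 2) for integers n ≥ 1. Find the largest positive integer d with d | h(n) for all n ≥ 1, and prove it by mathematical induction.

Computing the first values: h(1) = 6 and h(2) = 24; gcd(6, 24) = 6, so d ≤ 6.
We prove 6 | n(n + 1)(n + 2) for all n ≥ 1 by induction on n.
When n = 1: h(1) = 6 = 6·(1), so 6 | h(1).
Inductive step: suppose the statement holds for some p ≥ 1, i.e. 6 | h(p). Then
h(p+1) − h(p) = (p+1)·(p+2)·(p+3) − p·(p+1)·(p+2) = (p+1)·(p+2)·[(p+3) − p] = 3·(p+1)·(p+2). The product of 2 consecutive integers is divisible by (2)! = 2, so h(p+1) − h(p) is divisible by 3·2 = 6. By the inductive hypothesis 6 | h(p), hence 6 | h(p+1).
This completes the induction.
Therefore the largest such d is 6.

d = 6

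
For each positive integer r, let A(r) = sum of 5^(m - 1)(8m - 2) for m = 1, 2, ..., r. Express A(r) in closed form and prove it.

We claim A(r) = 5^r(2r - 1) + 1 for all r ≥ 1.
When r = 1: A(1) = 6, and the closed form gives 6. They agree.
Suppose the result is true for r = m, so A(m) = 5^m(2m - 1) + 1.
Then A(m+1) = A(m) + (5^m(8m + 6)) = (5^m(2m - 1) + 1) + (5^m(8m + 6)).
Simplifying, A(m+1) = 10·5^m·m + 5·5^m + 1 = 5^(m+1)(2(m+1) - 1) + 1,
which is the closed form with r = m+1.
By induction, the statement is established for all r ≥ 1.

A(r) = 5^r(2r - 1) + 1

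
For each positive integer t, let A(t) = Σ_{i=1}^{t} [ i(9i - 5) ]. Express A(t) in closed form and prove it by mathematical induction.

We claim A(t) = t(t + 1)(3t - 1) for all t ≥ 1.
Base step (t = 1): A(1) = 4, and the closed form gives 4. They agree.
Inductive step: assume the claim holds for t = i, so A(i) = i(3i^2 + 2i - 1).
Then A(i+1) = A(i) + ((i + 1)(9i + 4)) = (i(3i^2 + 2i - 1)) + ((i + 1)(9i + 4)).
Simplifying, A(i+1) = (i + 1)(i + 2)(3i + 2) = (i+1)((i+1) + 1)(3(i+1) - 1),
which is the closed form with t = i+1.
Hence, by induction on t, the claim holds for every t ≥ 1.

A(t) = t(t + 1)(3t - 1)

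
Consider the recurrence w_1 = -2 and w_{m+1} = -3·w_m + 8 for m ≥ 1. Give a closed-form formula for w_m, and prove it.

w_m = -4(-3)^(m - 1) + 2

Computing the first terms: w_1 = -2, w_2 = 14, w_3 = -34. This suggests w_m = -4(-3)^(m - 1) + 2.
For the base case m = 1: the formula gives -2 = -2 = w_1.
Suppose the result is true for m = p, so w_p = -4(-3)^(p - 1) + 2.
Then w_{p+1} = -3·w_p + 8 = -3·(-4(-3)^(p - 1) + 2) + 8 = -4(-3)^p + 2 = -4(-3)^((p+1) - 1) + 2,
which is the claimed formula at m = p+1.
By induction, the statement is established for all m ≥ 1.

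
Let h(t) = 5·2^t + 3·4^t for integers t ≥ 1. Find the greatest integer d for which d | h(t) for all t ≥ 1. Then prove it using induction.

Computing the first values: h(1) = 22 and h(2) = 68; gcd(22, 68) = 2, so d ≤ 2.
We prove 2 | 5·2^t + 3·4^t for all t ≥ 1 by induction on t.
For the base case t = 1: h(1) = 22 = 2·(11), so 2 | h(1).
Suppose the result is true for t = j, i.e. 2 | h(j). Then
h(j+1) − 4·h(j) = (5·2^(j+1) + 3·4^(j+1)) − 4·(5·2^j + 3·4^j) = (5)·2^j·(2 − 4) = (-10)·2^j. Since 2 | h(j) by the inductive hypothesis, 2 | 4·h(j); and 2 | -10 since -10 = 2·-5. Therefore 2 | h(j+1).
Hence, by induction on t, the claim holds for every t ≥ 1.
Therefore the largest such d is 2.

d = 2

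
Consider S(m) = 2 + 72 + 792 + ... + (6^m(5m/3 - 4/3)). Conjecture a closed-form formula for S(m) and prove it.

S(m) = 2·6^m(m - 1) + 2

We claim S(m) = 2·6^m(m - 1) + 2 for all m ≥ 1.
For the base case m = 1: S(1) = 2, and the closed form gives 2. They agree.
Inductive step: suppose the statement holds for some r ≥ 1, so S(r) = 2·6^r(r - 1) + 2.
Then S(r+1) = S(r) + (6^r(10r + 2)) = (2·6^r(r - 1) + 2) + (6^r(10r + 2)).
Simplifying, S(r+1) = 12·6^r·r + 2 = 2·6^(r+1)((r+1) - 1) + 2,
which is the closed form with m = r+1.
Hence, by induction on m, the claim holds for every m ≥ 1.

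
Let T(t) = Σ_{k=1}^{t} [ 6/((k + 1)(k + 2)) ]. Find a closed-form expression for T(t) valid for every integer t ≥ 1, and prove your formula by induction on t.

We claim T(t) = 3t/(t + 2) for all t ≥ 1.
When t = 1: T(1) = 1, and the closed form gives 1. They agree.
Inductive step: assume the claim holds for t = k, so T(k) = 3k/(k + 2).
Then T(k+1) = T(k) + (6/((k + 2)(k + 3))) = (3k/(k + 2)) + (6/((k + 2)(k + 3))).
Simplifying, T(k+1) = 3(k + 1)/(k + 3) = 3(k+1)/((k+1) + 2),
which is the closed form with t = k+1.
This completes the induction.

T(t) = 3t/(t + 2)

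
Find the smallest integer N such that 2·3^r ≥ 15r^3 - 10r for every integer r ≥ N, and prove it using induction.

N = 8

At r = 7: 4374 < 5075, so the inequality fails and N ≥ 8. We prove 2·3^r ≥ 15r^3 - 10r for all r ≥ 8.
For the base case r = 8: 2·3^r = 13122 and 15r^3 - 10r = 7600, so 13122 ≥ 7600.
Inductive step: assume the claim holds for r = k, so 2·3^k ≥ 15k^3 - 10k.
Then 2·3^(k + 1) = 3·(2·3^k) ≥ 3·(15k^3 - 10k).
Also, for k ≥ 8 we have 3·(15k^3 - 10k) ≥ 15(k+1)^3 - 10(k+1), since 3·(15k^3 - 10k) − (15(k+1)^3 - 10(k+1)) = 30k^3 - 45k^2 - 65k - 5, which is nonnegative for all k ≥ 8.
Combining, 2·3^(k + 1) ≥ 15(k+1)^3 - 10(k+1).
By the principle of mathematical induction, the result holds for all r ≥ 8.
Hence the smallest such N is 8.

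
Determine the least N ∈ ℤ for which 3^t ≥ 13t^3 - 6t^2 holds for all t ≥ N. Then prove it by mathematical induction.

N = 8

At t = 7: 2187 < 4165, so the inequality fails and N ≥ 8. We prove 3^t ≥ 13t^3 - 6t^2 for all t ≥ 8.
For the base case t = 8: 3^t = 6561 and 13t^3 - 6t^2 = 6272, so 6561 ≥ 6272.
Inductive step: suppose the statement holds for some r ≥ 8, so 3^r ≥ 13r^3 - 6r^2.
Then 3^(r + 1) = 3·(3^r) ≥ 3·(13r^3 - 6r^2).
Also, for r ≥ 8 we have 3·(13r^3 - 6r^2) ≥ 13(r+1)^3 - 6(r+1)^2, since 3·(13r^3 - 6r^2) − (13(r+1)^3 - 6(r+1)^2) = 26r^3 - 51r^2 - 27r - 7, which is nonnegative for all r ≥ 8.
Combining, 3^(r + 1) ≥ 13(r+1)^3 - 6(r+1)^2.
By induction, the statement is established for all t ≥ 8.
Hence the smallest such N is 8.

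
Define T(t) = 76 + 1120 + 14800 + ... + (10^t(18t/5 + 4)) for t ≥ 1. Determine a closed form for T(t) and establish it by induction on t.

We claim T(t) = 4·10^t(t + 1) - 4 for all t ≥ 1.
When t = 1: T(1) = 76, and the closed form gives 76. They agree.
Suppose the result is true for t = p, so T(p) = 4·10^p(p + 1) - 4.
Then T(p+1) = T(p) + (10^p(36p + 76)) = (4·10^p(p + 1) - 4) + (10^p(36p + 76)).
Simplifying, T(p+1) = 40·10^p·p + 80·10^p - 4 = 4·10^(p+1)((p+1) + 1) - 4,
which is the closed form with t = p+1.
Hence, by induction on t, the claim holds for every t ≥ 1.

T(t) = 4·10^t(t + 1) - 4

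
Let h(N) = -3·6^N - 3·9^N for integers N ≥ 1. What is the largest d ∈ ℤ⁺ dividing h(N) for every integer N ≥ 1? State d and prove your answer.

Computing the first values: h(1) = -45 and h(2) = -351; gcd(-45, -351) = 9, so d ≤ 9.
We prove 9 | -3·6^N - 3·9^N for all N ≥ 1 by induction on N.
Base step (N = 1): h(1) = -45 = 9·(-5), so 9 | h(1).
For the inductive step, assume it holds for an arbitrary p ≥ 1, i.e. 9 | h(p). Then
h(p+1) − 9·h(p) = (-3·6^(p+1) - 3·9^(p+1)) − 9·(-3·6^p - 3·9^p) = (-3)·6^p·(6 − 9) = (9)·6^p. Since 9 | h(p) by the inductive hypothesis, 9 | 9·h(p); and 9 | 9 since 9 = 9·1. Therefore 9 | h(p+1).
By induction, the statement is established for all N ≥ 1.
Therefore the largest such d is 9.

d = 9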